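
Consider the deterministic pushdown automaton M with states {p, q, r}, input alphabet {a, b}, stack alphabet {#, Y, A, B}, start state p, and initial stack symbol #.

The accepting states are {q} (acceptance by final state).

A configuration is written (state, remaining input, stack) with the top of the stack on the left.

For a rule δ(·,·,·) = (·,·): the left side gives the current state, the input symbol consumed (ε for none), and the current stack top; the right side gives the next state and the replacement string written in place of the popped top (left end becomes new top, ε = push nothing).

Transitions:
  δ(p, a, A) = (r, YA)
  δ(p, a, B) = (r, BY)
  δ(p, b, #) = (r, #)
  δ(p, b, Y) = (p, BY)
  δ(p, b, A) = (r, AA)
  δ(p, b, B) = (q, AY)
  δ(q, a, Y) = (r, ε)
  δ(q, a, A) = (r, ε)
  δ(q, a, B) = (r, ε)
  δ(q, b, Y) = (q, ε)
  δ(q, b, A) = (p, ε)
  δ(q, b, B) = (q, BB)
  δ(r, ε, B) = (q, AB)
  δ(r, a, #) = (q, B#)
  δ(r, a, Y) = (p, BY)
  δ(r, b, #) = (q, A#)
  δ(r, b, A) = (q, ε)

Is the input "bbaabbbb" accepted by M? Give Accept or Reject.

Accept

(p, bbaabbbb, #)
  read b, top #: go to r, push # → (r, baabbbb, #)
  read b, top #: go to q, push A# → (q, aabbbb, A#)
  read a, top A: go to r, push ε → (r, abbbb, #)
  read a, top #: go to q, push B# → (q, bbbb, B#)
  read b, top B: go to q, push BB → (q, bbb, BB#)
  read b, top B: go to q, push BB → (q, bb, BBB#)
  read b, top B: go to q, push BB → (q, b, BBBB#)
  read b, top B: go to q, push BB → (q, ε, BBBBB#)
All input consumed; state q ∈ F.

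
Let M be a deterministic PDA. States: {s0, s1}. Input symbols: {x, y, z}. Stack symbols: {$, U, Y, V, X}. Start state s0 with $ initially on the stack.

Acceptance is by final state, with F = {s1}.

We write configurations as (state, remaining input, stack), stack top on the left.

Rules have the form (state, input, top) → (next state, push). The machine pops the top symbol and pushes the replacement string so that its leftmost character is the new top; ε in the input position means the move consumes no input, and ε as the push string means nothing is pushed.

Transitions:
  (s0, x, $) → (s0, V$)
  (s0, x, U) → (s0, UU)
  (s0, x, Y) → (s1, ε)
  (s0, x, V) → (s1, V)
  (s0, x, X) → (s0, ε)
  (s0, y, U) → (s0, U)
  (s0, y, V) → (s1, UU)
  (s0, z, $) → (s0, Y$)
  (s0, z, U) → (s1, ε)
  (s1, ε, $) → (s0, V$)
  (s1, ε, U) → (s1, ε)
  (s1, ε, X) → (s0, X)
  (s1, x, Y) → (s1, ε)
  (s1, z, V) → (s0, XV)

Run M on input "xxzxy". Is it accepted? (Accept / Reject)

(s0, xxzxy, $) ⊢ (s0, xzxy, V$) ⊢ (s1, zxy, V$) ⊢ (s0, xy, XV$) ⊢ (s0, y, V$) ⊢ (s1, ε, UU$)
All input consumed; state s1 ∈ F.

Accept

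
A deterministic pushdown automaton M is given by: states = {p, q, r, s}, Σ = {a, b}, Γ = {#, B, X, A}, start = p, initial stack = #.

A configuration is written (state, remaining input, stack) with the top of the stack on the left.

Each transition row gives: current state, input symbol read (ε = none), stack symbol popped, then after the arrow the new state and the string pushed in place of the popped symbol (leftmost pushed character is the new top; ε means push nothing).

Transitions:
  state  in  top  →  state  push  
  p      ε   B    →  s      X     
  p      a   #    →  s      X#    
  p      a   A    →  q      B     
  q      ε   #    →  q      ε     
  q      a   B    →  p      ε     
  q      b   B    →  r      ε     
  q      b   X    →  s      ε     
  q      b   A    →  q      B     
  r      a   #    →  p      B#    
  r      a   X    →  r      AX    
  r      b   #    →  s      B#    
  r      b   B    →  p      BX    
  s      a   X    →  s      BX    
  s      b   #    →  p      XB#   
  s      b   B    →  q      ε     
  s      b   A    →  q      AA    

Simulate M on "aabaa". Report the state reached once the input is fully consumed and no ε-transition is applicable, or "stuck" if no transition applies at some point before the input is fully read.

stuck

(p, aabaa, #) ⊢ (s, abaa, X#) ⊢ (s, baa, BX#) ⊢ (q, aa, X#)
No transition for (q, a, top X); M blocks with input aa remaining.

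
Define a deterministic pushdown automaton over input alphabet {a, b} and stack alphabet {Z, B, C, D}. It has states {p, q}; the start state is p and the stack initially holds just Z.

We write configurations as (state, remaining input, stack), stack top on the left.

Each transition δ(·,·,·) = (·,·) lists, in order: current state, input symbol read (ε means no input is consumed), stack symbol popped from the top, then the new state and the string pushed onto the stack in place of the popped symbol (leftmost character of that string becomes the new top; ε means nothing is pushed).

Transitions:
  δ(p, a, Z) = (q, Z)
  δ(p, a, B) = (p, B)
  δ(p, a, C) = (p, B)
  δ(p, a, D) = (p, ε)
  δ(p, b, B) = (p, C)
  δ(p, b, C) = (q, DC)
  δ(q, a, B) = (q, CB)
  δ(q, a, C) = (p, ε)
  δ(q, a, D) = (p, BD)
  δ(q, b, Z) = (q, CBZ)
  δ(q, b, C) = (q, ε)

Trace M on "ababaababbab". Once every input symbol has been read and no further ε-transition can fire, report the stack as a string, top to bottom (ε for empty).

(p, ababaababbab, Z)
  read a, top Z: go to q, push Z → (q, babaababbab, Z)
  read b, top Z: go to q, push CBZ → (q, abaababbab, CBZ)
  read a, top C: go to p, push ε → (p, baababbab, BZ)
  read b, top B: go to p, push C → (p, aababbab, CZ)
  read a, top C: go to p, push B → (p, ababbab, BZ)
  read a, top B: go to p, push B → (p, babbab, BZ)
  read b, top B: go to p, push C → (p, abbab, CZ)
  read a, top C: go to p, push B → (p, bbab, BZ)
  read b, top B: go to p, push C → (p, bab, CZ)
  read b, top C: go to q, push DC → (q, ab, DCZ)
  read a, top D: go to p, push BD → (p, b, BDCZ)
  read b, top B: go to p, push C → (p, ε, CDCZ)
All input consumed in state p with stack CDCZ.

CDCZ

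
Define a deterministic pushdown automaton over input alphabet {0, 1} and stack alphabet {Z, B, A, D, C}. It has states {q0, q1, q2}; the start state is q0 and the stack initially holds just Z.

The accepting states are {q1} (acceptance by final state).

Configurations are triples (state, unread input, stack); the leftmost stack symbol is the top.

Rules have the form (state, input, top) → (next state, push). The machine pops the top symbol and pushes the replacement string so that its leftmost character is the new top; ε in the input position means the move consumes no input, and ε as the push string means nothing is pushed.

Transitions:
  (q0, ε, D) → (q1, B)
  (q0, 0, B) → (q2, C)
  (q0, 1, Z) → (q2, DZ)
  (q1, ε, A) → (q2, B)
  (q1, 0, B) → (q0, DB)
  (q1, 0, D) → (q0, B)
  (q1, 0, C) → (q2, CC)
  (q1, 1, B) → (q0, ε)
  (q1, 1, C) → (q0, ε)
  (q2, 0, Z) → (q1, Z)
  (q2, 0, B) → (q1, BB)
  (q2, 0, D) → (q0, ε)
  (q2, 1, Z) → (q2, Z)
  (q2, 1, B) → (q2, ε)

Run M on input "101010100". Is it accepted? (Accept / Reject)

Reject

(q0, 101010100, Z) ⊢ (q2, 01010100, DZ) ⊢ (q0, 1010100, Z) ⊢ (q2, 010100, DZ) ⊢ (q0, 10100, Z) ⊢ (q2, 0100, DZ) ⊢ (q0, 100, Z) ⊢ (q2, 00, DZ) ⊢ (q0, 0, Z)
No transition applies at (q0, 0, Z); input not fully consumed.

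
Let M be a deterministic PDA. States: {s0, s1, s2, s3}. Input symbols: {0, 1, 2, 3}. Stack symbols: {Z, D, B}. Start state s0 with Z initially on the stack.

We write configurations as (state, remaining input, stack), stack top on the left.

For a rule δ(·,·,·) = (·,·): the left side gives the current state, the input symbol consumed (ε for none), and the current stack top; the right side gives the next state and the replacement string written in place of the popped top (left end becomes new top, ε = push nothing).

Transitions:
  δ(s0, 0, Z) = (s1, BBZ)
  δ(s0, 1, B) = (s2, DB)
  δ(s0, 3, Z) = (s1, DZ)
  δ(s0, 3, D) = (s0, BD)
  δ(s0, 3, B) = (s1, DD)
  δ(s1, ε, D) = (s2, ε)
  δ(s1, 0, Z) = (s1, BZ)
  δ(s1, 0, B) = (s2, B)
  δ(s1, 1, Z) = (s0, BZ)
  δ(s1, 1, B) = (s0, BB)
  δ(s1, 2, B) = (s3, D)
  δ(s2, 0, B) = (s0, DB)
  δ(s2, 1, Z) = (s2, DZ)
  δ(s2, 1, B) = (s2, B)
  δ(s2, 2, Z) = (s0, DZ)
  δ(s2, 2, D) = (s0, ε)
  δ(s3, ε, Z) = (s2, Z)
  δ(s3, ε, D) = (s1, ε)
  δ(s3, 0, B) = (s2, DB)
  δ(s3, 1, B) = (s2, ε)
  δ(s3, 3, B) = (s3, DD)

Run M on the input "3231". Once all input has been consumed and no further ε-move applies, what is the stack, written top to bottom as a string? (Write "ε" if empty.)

DBDZ

(s0, 3231, Z)
  read 3, top Z: go to s1, push DZ → (s1, 231, DZ)
  ε-move, top D: go to s2, push ε → (s2, 231, Z)
  read 2, top Z: go to s0, push DZ → (s0, 31, DZ)
  read 3, top D: go to s0, push BD → (s0, 1, BDZ)
  read 1, top B: go to s2, push DB → (s2, ε, DBDZ)
All input consumed in state s2 with stack DBDZ.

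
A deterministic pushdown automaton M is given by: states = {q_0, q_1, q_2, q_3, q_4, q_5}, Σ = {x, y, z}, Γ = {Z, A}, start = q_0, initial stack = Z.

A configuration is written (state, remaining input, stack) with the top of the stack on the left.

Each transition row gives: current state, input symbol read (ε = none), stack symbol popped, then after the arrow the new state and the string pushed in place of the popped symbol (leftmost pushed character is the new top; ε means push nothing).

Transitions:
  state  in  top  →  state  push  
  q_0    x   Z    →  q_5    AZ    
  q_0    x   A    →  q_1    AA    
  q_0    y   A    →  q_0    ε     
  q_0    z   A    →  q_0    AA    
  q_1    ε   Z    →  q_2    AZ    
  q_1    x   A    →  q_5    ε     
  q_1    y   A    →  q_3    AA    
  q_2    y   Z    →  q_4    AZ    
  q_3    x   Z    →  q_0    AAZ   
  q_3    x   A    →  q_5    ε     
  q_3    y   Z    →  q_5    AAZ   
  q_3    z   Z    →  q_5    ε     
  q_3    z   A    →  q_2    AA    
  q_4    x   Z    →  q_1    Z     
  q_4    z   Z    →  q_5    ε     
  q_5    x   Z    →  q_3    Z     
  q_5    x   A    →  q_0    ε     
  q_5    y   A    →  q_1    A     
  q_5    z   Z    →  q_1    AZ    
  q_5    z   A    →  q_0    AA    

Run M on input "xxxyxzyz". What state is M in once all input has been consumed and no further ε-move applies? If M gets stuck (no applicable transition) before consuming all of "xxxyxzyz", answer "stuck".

q_2

(q_0, xxxyxzyz, Z)
  read x, top Z: go to q_5, push AZ → (q_5, xxyxzyz, AZ)
  read x, top A: go to q_0, push ε → (q_0, xyxzyz, Z)
  read x, top Z: go to q_5, push AZ → (q_5, yxzyz, AZ)
  read y, top A: go to q_1, push A → (q_1, xzyz, AZ)
  read x, top A: go to q_5, push ε → (q_5, zyz, Z)
  read z, top Z: go to q_1, push AZ → (q_1, yz, AZ)
  read y, top A: go to q_3, push AA → (q_3, z, AAZ)
  read z, top A: go to q_2, push AA → (q_2, ε, AAAZ)
All input consumed; M is in state q_2.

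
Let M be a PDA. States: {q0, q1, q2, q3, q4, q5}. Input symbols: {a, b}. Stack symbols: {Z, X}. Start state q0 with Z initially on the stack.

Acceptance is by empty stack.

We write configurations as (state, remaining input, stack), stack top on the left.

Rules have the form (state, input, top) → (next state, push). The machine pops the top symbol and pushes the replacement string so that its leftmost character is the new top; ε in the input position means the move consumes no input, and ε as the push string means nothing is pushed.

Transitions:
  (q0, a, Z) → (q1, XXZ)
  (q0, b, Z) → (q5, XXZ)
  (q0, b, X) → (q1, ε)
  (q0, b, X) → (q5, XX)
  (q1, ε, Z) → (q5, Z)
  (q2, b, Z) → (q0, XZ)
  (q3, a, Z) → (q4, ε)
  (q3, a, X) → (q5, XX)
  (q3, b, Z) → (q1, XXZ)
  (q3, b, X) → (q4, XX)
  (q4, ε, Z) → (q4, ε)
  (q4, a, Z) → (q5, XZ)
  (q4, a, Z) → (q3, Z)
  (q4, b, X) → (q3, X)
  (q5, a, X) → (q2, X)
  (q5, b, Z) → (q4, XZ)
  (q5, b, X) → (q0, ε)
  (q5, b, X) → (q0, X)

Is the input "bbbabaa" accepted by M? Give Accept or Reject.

Reject

No computation consumes all input and empties the stack.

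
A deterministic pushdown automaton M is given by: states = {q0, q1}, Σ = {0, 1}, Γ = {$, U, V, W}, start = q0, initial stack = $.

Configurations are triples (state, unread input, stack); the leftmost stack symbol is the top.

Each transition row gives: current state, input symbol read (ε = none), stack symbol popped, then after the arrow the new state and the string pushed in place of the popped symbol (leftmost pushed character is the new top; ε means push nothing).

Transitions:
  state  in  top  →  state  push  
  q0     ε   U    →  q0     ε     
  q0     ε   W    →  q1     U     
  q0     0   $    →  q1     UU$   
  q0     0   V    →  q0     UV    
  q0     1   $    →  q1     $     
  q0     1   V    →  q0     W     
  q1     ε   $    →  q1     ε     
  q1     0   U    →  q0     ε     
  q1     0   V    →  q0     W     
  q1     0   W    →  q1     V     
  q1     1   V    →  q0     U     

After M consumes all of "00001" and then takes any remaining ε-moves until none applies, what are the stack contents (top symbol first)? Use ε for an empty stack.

(q0, 00001, $)
  read 0, top $: go to q1, push UU$ → (q1, 0001, UU$)
  read 0, top U: go to q0, push ε → (q0, 001, U$)
  ε-move, top U: go to q0, push ε → (q0, 001, $)
  read 0, top $: go to q1, push UU$ → (q1, 01, UU$)
  read 0, top U: go to q0, push ε → (q0, 1, U$)
  ε-move, top U: go to q0, push ε → (q0, 1, $)
  read 1, top $: go to q1, push $ → (q1, ε, $)
  ε-move, top $: go to q1, push ε → (q1, ε, ε)
All input consumed in state q1 with stack ε.

ε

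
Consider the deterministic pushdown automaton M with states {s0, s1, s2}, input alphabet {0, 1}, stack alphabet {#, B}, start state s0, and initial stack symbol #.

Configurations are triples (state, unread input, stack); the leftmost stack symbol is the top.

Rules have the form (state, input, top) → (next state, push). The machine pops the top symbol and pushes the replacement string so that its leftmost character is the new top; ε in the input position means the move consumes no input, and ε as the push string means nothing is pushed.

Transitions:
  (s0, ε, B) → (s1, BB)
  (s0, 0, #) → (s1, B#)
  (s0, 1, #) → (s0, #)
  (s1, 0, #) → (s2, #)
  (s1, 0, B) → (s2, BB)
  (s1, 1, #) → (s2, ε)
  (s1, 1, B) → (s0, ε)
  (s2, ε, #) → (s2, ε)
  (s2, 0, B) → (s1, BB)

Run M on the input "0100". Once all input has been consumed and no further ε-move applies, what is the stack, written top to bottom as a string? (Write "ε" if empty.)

(s0, 0100, #) ⊢ (s1, 100, B#) ⊢ (s0, 00, #) ⊢ (s1, 0, B#) ⊢ (s2, ε, BB#)
All input consumed in state s2 with stack BB#.

BB#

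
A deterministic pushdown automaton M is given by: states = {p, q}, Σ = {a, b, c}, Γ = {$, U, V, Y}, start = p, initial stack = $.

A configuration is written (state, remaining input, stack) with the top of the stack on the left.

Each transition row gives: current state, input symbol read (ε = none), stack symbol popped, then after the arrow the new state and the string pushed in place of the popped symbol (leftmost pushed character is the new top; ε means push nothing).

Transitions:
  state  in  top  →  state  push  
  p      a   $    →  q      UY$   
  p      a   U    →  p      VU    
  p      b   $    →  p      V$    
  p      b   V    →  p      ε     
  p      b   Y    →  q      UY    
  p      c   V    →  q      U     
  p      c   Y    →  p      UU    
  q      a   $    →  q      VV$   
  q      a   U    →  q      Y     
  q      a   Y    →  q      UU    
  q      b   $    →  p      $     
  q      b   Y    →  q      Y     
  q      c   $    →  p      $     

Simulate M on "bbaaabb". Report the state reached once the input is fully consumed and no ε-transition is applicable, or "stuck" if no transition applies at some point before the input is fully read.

(p, bbaaabb, $)
  read b, top $: go to p, push V$ → (p, baaabb, V$)
  read b, top V: go to p, push ε → (p, aaabb, $)
  read a, top $: go to q, push UY$ → (q, aabb, UY$)
  read a, top U: go to q, push Y → (q, abb, YY$)
  read a, top Y: go to q, push UU → (q, bb, UUY$)
No transition for (q, b, top U); M blocks with input bb remaining.

stuck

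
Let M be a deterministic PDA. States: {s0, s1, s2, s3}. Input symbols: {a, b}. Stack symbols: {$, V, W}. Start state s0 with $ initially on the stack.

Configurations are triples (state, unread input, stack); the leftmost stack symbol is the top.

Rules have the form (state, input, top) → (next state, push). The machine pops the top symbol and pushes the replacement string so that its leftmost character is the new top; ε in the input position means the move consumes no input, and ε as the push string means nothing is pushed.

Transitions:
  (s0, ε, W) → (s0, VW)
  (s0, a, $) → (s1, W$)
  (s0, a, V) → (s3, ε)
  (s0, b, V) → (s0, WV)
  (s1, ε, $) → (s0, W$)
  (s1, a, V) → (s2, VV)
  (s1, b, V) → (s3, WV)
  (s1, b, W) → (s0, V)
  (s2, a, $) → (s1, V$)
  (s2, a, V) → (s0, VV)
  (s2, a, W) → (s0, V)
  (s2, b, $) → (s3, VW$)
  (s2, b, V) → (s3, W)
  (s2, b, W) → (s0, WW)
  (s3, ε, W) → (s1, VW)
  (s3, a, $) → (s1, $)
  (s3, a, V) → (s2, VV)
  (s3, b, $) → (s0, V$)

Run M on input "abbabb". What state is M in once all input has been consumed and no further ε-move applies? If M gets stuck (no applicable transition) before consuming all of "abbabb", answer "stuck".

s1

(s0, abbabb, $)
  read a, top $: go to s1, push W$ → (s1, bbabb, W$)
  read b, top W: go to s0, push V → (s0, babb, V$)
  read b, top V: go to s0, push WV → (s0, abb, WV$)
  ε-move, top W: go to s0, push VW → (s0, abb, VWV$)
  read a, top V: go to s3, push ε → (s3, bb, WV$)
  ε-move, top W: go to s1, push VW → (s1, bb, VWV$)
  read b, top V: go to s3, push WV → (s3, b, WVWV$)
  ε-move, top W: go to s1, push VW → (s1, b, VWVWV$)
  read b, top V: go to s3, push WV → (s3, ε, WVWVWV$)
  ε-move, top W: go to s1, push VW → (s1, ε, VWVWVWV$)
All input consumed; M is in state s1.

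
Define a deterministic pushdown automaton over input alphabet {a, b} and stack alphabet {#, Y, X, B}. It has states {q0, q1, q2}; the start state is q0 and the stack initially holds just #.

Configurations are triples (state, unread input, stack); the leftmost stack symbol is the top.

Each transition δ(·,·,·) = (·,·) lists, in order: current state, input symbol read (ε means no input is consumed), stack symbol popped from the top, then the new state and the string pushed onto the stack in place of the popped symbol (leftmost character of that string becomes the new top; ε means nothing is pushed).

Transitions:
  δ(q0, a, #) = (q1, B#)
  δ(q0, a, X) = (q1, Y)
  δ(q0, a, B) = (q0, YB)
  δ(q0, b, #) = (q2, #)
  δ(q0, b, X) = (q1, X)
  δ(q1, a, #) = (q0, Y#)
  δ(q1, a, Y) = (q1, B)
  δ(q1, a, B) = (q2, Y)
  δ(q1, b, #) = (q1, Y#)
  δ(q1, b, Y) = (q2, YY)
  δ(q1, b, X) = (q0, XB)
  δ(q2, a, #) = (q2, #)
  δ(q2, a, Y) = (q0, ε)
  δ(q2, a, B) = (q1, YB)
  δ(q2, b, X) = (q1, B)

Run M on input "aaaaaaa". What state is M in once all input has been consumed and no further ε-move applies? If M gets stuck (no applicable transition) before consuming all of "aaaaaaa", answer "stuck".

q1

(q0, aaaaaaa, #)
  read a, top #: go to q1, push B# → (q1, aaaaaa, B#)
  read a, top B: go to q2, push Y → (q2, aaaaa, Y#)
  read a, top Y: go to q0, push ε → (q0, aaaa, #)
  read a, top #: go to q1, push B# → (q1, aaa, B#)
  read a, top B: go to q2, push Y → (q2, aa, Y#)
  read a, top Y: go to q0, push ε → (q0, a, #)
  read a, top #: go to q1, push B# → (q1, ε, B#)
All input consumed; M is in state q1.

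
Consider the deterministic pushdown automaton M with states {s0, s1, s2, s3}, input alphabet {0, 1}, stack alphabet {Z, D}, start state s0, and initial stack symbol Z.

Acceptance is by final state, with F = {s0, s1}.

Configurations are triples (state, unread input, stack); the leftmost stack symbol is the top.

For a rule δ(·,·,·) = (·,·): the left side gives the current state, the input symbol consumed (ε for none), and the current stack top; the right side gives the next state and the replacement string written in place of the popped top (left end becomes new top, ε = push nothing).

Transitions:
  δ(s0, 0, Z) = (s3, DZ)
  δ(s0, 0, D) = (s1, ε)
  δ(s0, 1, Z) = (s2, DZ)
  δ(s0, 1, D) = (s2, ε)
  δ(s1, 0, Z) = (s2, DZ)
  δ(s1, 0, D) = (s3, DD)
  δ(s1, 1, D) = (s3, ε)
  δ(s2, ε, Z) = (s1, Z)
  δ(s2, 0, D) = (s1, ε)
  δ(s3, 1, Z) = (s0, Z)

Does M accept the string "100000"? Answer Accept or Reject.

(s0, 100000, Z)
  read 1, top Z: go to s2, push DZ → (s2, 00000, DZ)
  read 0, top D: go to s1, push ε → (s1, 0000, Z)
  read 0, top Z: go to s2, push DZ → (s2, 000, DZ)
  read 0, top D: go to s1, push ε → (s1, 00, Z)
  read 0, top Z: go to s2, push DZ → (s2, 0, DZ)
  read 0, top D: go to s1, push ε → (s1, ε, Z)
All input consumed; state s1 ∈ F.

Accept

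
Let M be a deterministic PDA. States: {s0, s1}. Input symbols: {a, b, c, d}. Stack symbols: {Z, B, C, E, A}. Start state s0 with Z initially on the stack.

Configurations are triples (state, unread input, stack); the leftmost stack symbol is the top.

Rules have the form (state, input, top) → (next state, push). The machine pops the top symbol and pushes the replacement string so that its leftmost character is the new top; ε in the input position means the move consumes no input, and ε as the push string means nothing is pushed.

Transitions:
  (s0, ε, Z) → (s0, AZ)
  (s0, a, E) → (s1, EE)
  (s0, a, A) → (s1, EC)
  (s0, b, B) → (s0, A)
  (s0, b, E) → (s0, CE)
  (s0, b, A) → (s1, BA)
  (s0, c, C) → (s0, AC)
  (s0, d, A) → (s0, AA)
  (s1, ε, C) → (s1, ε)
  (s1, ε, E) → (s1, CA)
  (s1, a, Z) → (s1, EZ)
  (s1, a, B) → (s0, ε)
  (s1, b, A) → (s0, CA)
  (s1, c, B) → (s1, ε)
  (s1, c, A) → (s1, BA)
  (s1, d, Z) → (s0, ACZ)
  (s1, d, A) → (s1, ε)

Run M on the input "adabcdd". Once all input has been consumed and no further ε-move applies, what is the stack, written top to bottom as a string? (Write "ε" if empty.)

AAACAZ

(s0, adabcdd, Z) ⊢ (s0, adabcdd, AZ) ⊢ (s1, dabcdd, ECZ) ⊢ (s1, dabcdd, CACZ) ⊢ (s1, dabcdd, ACZ) ⊢ (s1, abcdd, CZ) ⊢ (s1, abcdd, Z) ⊢ (s1, bcdd, EZ) ⊢ (s1, bcdd, CAZ) ⊢ (s1, bcdd, AZ) ⊢ (s0, cdd, CAZ) ⊢ (s0, dd, ACAZ) ⊢ (s0, d, AACAZ) ⊢ (s0, ε, AAACAZ)
All input consumed in state s0 with stack AAACAZ.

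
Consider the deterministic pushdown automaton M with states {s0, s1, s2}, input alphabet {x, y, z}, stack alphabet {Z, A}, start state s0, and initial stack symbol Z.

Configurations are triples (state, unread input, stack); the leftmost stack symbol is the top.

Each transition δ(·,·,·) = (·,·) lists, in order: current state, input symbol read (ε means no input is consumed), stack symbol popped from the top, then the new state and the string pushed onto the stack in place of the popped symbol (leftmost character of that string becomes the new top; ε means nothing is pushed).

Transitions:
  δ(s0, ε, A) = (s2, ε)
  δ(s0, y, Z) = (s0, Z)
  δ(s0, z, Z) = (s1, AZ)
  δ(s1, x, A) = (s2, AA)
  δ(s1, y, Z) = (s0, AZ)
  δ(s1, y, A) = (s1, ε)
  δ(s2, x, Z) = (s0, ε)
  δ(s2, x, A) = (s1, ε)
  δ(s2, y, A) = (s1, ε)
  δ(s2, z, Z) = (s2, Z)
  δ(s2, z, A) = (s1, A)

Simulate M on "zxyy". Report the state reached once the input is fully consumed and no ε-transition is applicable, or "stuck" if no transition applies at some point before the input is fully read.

(s0, zxyy, Z)
  read z, top Z: go to s1, push AZ → (s1, xyy, AZ)
  read x, top A: go to s2, push AA → (s2, yy, AAZ)
  read y, top A: go to s1, push ε → (s1, y, AZ)
  read y, top A: go to s1, push ε → (s1, ε, Z)
All input consumed; M is in state s1.

s1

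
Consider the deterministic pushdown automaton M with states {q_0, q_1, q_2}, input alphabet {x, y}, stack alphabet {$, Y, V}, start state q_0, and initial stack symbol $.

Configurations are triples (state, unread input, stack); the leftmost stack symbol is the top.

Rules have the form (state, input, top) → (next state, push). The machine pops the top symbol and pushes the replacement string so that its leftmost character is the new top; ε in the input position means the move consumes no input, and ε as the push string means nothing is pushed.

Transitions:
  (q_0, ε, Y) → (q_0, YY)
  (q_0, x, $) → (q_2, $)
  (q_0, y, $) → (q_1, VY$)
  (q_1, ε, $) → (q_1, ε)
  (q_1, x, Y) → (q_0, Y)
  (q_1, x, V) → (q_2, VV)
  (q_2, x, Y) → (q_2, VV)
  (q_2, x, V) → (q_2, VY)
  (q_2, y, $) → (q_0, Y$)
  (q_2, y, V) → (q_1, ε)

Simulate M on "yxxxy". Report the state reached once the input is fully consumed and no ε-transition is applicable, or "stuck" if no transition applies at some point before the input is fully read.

(q_0, yxxxy, $)
  read y, top $: go to q_1, push VY$ → (q_1, xxxy, VY$)
  read x, top V: go to q_2, push VV → (q_2, xxy, VVY$)
  read x, top V: go to q_2, push VY → (q_2, xy, VYVY$)
  read x, top V: go to q_2, push VY → (q_2, y, VYYVY$)
  read y, top V: go to q_1, push ε → (q_1, ε, YYVY$)
All input consumed; M is in state q_1.

q_1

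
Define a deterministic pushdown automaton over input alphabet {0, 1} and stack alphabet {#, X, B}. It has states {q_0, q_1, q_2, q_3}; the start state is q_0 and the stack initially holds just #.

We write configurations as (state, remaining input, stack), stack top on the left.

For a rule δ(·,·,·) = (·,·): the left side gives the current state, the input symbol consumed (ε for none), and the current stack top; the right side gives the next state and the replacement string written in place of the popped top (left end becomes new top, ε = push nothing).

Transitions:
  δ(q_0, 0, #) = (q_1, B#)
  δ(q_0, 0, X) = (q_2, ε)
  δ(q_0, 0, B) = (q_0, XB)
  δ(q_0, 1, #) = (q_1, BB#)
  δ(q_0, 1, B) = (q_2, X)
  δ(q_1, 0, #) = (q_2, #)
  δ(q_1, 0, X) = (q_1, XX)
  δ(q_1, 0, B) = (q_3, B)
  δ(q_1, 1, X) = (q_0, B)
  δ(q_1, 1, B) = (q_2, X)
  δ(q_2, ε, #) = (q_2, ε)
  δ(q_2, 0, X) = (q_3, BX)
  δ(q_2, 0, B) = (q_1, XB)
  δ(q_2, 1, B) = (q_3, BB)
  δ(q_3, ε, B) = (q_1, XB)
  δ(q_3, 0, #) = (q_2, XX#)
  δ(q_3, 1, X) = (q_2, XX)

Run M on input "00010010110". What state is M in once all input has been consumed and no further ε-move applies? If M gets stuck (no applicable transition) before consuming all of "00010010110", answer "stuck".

q_1

(q_0, 00010010110, #)
  read 0, top #: go to q_1, push B# → (q_1, 0010010110, B#)
  read 0, top B: go to q_3, push B → (q_3, 010010110, B#)
  ε-move, top B: go to q_1, push XB → (q_1, 010010110, XB#)
  read 0, top X: go to q_1, push XX → (q_1, 10010110, XXB#)
  read 1, top X: go to q_0, push B → (q_0, 0010110, BXB#)
  read 0, top B: go to q_0, push XB → (q_0, 010110, XBXB#)
  read 0, top X: go to q_2, push ε → (q_2, 10110, BXB#)
  read 1, top B: go to q_3, push BB → (q_3, 0110, BBXB#)
  ε-move, top B: go to q_1, push XB → (q_1, 0110, XBBXB#)
  read 0, top X: go to q_1, push XX → (q_1, 110, XXBBXB#)
  read 1, top X: go to q_0, push B → (q_0, 10, BXBBXB#)
  read 1, top B: go to q_2, push X → (q_2, 0, XXBBXB#)
  read 0, top X: go to q_3, push BX → (q_3, ε, BXXBBXB#)
  ε-move, top B: go to q_1, push XB → (q_1, ε, XBXXBBXB#)
All input consumed; M is in state q_1.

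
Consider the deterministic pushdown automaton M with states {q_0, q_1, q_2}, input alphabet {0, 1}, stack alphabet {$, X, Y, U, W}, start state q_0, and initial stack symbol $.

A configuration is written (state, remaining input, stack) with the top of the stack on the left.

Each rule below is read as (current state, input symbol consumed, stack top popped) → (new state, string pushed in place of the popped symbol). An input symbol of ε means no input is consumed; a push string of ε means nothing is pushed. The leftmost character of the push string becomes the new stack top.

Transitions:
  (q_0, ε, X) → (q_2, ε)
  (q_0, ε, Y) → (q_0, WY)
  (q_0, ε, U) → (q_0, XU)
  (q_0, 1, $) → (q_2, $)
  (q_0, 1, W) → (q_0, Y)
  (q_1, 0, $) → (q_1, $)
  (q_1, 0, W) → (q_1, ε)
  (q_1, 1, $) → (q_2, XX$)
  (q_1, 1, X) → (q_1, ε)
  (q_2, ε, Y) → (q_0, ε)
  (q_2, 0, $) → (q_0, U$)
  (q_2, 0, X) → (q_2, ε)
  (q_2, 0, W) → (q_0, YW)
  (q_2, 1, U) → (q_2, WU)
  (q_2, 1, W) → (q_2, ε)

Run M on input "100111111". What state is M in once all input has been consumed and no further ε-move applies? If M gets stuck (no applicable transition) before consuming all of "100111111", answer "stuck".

stuck

(q_0, 100111111, $)
  read 1, top $: go to q_2, push $ → (q_2, 00111111, $)
  read 0, top $: go to q_0, push U$ → (q_0, 0111111, U$)
  ε-move, top U: go to q_0, push XU → (q_0, 0111111, XU$)
  ε-move, top X: go to q_2, push ε → (q_2, 0111111, U$)
No transition for (q_2, 0, top U); M blocks with input 0111111 remaining.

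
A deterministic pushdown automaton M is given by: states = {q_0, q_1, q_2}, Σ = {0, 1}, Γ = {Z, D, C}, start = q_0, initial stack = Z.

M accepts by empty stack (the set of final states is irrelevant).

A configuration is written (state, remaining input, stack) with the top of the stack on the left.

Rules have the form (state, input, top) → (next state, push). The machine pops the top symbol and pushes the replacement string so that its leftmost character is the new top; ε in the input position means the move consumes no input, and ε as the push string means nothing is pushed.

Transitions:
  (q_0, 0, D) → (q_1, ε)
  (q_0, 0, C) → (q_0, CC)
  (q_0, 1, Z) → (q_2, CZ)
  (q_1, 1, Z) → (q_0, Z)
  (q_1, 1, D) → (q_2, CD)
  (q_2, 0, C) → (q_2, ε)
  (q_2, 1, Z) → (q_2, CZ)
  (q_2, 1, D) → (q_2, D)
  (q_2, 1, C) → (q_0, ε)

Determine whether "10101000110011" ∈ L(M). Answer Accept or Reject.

Reject

(q_0, 10101000110011, Z)
  read 1, top Z: go to q_2, push CZ → (q_2, 0101000110011, CZ)
  read 0, top C: go to q_2, push ε → (q_2, 101000110011, Z)
  read 1, top Z: go to q_2, push CZ → (q_2, 01000110011, CZ)
  read 0, top C: go to q_2, push ε → (q_2, 1000110011, Z)
  read 1, top Z: go to q_2, push CZ → (q_2, 000110011, CZ)
  read 0, top C: go to q_2, push ε → (q_2, 00110011, Z)
No transition applies at (q_2, 00110011, Z); input not fully consumed.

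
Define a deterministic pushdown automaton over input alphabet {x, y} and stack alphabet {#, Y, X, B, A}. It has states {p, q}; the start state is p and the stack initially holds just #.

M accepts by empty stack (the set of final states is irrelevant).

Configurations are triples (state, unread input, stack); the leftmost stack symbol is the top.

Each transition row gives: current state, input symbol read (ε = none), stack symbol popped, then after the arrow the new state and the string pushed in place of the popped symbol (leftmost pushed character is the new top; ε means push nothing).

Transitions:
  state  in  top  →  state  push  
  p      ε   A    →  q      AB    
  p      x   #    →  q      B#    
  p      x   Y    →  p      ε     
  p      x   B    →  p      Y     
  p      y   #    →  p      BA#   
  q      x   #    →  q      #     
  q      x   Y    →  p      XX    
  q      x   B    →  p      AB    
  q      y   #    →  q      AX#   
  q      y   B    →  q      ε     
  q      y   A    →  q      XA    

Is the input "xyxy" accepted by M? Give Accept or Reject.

Reject

(p, xyxy, #)
  read x, top #: go to q, push B# → (q, yxy, B#)
  read y, top B: go to q, push ε → (q, xy, #)
  read x, top #: go to q, push # → (q, y, #)
  read y, top #: go to q, push AX# → (q, ε, AX#)
All input consumed; stack is AX#, not empty, and no further ε-move applies.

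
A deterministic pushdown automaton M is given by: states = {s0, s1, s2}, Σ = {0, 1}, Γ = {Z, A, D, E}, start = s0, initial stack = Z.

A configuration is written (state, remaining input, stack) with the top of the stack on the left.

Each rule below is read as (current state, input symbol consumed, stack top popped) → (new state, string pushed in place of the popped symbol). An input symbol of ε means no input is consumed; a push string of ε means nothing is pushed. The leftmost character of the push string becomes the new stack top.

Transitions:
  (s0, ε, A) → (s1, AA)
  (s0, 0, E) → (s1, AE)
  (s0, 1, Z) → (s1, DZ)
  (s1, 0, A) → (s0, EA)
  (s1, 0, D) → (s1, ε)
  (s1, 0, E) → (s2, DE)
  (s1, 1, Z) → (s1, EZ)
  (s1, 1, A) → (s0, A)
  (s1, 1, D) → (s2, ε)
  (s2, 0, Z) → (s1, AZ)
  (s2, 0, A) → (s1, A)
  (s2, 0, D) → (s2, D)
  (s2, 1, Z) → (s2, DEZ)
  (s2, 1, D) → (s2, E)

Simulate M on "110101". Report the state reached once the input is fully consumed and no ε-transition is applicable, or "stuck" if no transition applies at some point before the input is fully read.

(s0, 110101, Z) ⊢ (s1, 10101, DZ) ⊢ (s2, 0101, Z) ⊢ (s1, 101, AZ) ⊢ (s0, 01, AZ) ⊢ (s1, 01, AAZ) ⊢ (s0, 1, EAAZ)
No transition for (s0, 1, top E); M blocks with input 1 remaining.

stuck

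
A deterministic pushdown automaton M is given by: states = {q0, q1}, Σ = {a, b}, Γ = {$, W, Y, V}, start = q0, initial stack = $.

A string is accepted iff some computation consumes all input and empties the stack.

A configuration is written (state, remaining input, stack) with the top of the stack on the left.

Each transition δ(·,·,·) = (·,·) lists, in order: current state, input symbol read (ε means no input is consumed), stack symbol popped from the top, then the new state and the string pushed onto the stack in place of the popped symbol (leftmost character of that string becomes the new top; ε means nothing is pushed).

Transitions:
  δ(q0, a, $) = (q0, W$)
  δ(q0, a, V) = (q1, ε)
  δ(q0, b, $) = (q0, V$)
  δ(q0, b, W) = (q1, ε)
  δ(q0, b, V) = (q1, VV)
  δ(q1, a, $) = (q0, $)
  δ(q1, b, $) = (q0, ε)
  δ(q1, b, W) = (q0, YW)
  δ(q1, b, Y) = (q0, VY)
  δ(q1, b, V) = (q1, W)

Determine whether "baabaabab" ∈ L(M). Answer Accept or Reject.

Accept

(q0, baabaabab, $)
  read b, top $: go to q0, push V$ → (q0, aabaabab, V$)
  read a, top V: go to q1, push ε → (q1, abaabab, $)
  read a, top $: go to q0, push $ → (q0, baabab, $)
  read b, top $: go to q0, push V$ → (q0, aabab, V$)
  read a, top V: go to q1, push ε → (q1, abab, $)
  read a, top $: go to q0, push $ → (q0, bab, $)
  read b, top $: go to q0, push V$ → (q0, ab, V$)
  read a, top V: go to q1, push ε → (q1, b, $)
  read b, top $: go to q0, push ε → (q0, ε, ε)
All input consumed and the stack is empty.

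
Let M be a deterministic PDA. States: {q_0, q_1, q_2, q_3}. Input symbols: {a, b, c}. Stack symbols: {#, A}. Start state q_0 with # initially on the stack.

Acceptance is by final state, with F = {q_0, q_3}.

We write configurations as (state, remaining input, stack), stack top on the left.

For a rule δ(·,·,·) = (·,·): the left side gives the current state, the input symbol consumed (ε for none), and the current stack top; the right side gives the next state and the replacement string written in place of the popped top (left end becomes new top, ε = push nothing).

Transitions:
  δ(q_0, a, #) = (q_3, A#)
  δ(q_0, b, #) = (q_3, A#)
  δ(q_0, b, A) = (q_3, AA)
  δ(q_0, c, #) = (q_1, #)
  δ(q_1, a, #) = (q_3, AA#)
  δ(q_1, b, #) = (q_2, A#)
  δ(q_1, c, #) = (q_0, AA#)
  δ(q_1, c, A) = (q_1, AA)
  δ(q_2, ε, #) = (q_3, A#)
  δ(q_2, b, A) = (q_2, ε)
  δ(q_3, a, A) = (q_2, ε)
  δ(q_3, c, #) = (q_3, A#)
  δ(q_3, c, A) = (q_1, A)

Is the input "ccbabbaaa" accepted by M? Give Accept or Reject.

(q_0, ccbabbaaa, #) ⊢ (q_1, cbabbaaa, #) ⊢ (q_0, babbaaa, AA#) ⊢ (q_3, abbaaa, AAA#) ⊢ (q_2, bbaaa, AA#) ⊢ (q_2, baaa, A#) ⊢ (q_2, aaa, #) ⊢ (q_3, aaa, A#) ⊢ (q_2, aa, #) ⊢ (q_3, aa, A#) ⊢ (q_2, a, #) ⊢ (q_3, a, A#) ⊢ (q_2, ε, #) ⊢ (q_3, ε, A#)
All input consumed; state q_3 ∈ F.

Accept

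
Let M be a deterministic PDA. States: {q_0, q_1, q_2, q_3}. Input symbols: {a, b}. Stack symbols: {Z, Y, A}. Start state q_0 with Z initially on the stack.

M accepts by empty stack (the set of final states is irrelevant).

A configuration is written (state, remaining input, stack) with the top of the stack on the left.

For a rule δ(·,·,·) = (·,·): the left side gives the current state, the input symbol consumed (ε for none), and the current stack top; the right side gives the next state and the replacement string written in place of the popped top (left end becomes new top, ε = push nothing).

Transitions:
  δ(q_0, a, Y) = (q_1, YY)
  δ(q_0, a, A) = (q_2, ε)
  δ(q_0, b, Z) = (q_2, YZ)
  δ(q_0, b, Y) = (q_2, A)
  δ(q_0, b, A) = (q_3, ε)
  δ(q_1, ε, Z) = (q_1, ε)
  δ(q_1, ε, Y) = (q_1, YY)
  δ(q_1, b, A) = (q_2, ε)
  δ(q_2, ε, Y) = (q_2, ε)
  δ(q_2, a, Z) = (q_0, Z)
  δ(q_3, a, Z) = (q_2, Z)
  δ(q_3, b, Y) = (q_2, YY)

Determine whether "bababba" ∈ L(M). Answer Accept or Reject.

Reject

(q_0, bababba, Z)
  read b, top Z: go to q_2, push YZ → (q_2, ababba, YZ)
  ε-move, top Y: go to q_2, push ε → (q_2, ababba, Z)
  read a, top Z: go to q_0, push Z → (q_0, babba, Z)
  read b, top Z: go to q_2, push YZ → (q_2, abba, YZ)
  ε-move, top Y: go to q_2, push ε → (q_2, abba, Z)
  read a, top Z: go to q_0, push Z → (q_0, bba, Z)
  read b, top Z: go to q_2, push YZ → (q_2, ba, YZ)
  ε-move, top Y: go to q_2, push ε → (q_2, ba, Z)
No transition applies at (q_2, ba, Z); input not fully consumed.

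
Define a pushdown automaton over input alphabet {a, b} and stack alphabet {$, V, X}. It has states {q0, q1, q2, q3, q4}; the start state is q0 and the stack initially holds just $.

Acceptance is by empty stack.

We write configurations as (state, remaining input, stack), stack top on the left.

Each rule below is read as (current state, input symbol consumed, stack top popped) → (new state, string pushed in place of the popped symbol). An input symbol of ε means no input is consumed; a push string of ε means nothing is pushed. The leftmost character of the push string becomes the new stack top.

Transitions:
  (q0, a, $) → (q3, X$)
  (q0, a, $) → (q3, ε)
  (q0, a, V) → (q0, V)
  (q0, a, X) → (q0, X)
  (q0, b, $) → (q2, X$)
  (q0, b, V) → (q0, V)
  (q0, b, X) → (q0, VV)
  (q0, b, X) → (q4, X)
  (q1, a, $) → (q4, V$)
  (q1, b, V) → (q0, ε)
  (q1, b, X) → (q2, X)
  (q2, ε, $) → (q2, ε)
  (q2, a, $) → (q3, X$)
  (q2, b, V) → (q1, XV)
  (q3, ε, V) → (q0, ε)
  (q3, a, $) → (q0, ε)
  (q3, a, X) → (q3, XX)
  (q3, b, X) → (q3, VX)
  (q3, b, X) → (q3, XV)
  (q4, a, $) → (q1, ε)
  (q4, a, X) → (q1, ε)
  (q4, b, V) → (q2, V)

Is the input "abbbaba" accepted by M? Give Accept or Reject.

Accept

One accepting computation: (q0, abbbaba, $) ⊢ (q3, bbbaba, X$) ⊢ (q3, bbaba, XV$) ⊢ (q3, baba, VXV$) ⊢ (q0, baba, XV$) ⊢ (q4, aba, XV$) ⊢ (q1, ba, V$) ⊢ (q0, a, $) ⊢ (q3, ε, ε)
All input consumed and the stack is empty.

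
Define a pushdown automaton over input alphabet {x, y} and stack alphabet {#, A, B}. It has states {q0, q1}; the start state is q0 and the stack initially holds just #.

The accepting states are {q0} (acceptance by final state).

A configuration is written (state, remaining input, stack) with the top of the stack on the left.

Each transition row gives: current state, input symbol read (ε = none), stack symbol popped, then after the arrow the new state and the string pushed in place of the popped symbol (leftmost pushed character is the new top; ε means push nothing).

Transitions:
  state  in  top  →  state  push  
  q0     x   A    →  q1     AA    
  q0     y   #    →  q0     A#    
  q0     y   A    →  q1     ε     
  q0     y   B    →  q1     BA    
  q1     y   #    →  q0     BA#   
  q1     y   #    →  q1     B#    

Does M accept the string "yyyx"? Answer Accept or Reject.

Reject

No computation consumes all input and reaches a final state.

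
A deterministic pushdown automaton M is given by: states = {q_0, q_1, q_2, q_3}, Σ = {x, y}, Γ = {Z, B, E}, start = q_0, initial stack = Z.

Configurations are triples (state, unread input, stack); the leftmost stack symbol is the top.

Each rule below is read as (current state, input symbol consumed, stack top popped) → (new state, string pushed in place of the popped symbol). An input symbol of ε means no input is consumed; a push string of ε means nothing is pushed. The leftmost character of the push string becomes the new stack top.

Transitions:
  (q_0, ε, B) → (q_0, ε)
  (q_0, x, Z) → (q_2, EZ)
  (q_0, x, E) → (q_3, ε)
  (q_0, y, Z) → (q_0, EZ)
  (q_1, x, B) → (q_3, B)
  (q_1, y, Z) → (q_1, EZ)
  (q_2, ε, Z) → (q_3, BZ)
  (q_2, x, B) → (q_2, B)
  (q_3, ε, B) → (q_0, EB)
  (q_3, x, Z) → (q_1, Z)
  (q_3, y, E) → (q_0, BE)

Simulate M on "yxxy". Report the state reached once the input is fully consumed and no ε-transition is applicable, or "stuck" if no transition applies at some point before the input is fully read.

(q_0, yxxy, Z)
  read y, top Z: go to q_0, push EZ → (q_0, xxy, EZ)
  read x, top E: go to q_3, push ε → (q_3, xy, Z)
  read x, top Z: go to q_1, push Z → (q_1, y, Z)
  read y, top Z: go to q_1, push EZ → (q_1, ε, EZ)
All input consumed; M is in state q_1.

q_1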